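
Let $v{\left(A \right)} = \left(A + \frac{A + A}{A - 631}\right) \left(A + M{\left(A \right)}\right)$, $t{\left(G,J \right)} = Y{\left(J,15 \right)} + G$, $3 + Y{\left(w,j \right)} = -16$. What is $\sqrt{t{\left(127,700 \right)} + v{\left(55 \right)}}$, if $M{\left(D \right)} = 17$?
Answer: $\frac{\sqrt{16217}}{2} \approx 63.673$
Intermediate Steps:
$Y{\left(w,j \right)} = -19$ ($Y{\left(w,j \right)} = -3 - 16 = -19$)
$t{\left(G,J \right)} = -19 + G$
$v{\left(A \right)} = \left(17 + A\right) \left(A + \frac{2 A}{-631 + A}\right)$ ($v{\left(A \right)} = \left(A + \frac{A + A}{A - 631}\right) \left(A + 17\right) = \left(A + \frac{2 A}{-631 + A}\right) \left(17 + A\right) = \left(17 + A\right) \left(A + \frac{2 A}{-631 + A}\right)$)
$\sqrt{t{\left(127,700 \right)} + v{\left(55 \right)}} = \sqrt{\left(-19 + 127\right) + \frac{55 \left(-10693 + 55^{2} - 33660\right)}{-631 + 55}} = \sqrt{108 + \frac{55 \left(-10693 + 3025 - 33660\right)}{-576}} = \sqrt{108 + 55 \left(- \frac{1}{576}\right) \left(-41328\right)} = \sqrt{108 + \frac{15785}{4}} = \sqrt{\frac{16217}{4}} = \frac{\sqrt{16217}}{2}$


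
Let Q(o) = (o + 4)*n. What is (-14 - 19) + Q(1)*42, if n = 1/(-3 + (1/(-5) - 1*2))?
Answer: -954/13 ≈ -73.385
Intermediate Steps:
n = -5/26 (n = 1/(-3 + (1*(-⅕) - 2)) = 1/(-3 + (-⅕ - 2)) = 1/(-3 - 11/5) = 1/(-26/5) = -5/26 ≈ -0.19231)
Q(o) = -10/13 - 5*o/26 (Q(o) = (o + 4)*(-5/26) = (4 + o)*(-5/26) = -10/13 - 5*o/26)
(-14 - 19) + Q(1)*42 = (-14 - 19) + (-10/13 - 5/26*1)*42 = -33 + (-10/13 - 5/26)*42 = -33 - 25/26*42 = -33 - 525/13 = -954/13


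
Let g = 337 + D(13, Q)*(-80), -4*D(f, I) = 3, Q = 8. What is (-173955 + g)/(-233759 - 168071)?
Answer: 7889/18265 ≈ 0.43192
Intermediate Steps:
D(f, I) = -¾ (D(f, I) = -¼*3 = -¾)
g = 397 (g = 337 - ¾*(-80) = 337 + 60 = 397)
(-173955 + g)/(-233759 - 168071) = (-173955 + 397)/(-233759 - 168071) = -173558/(-401830) = -173558*(-1/401830) = 7889/18265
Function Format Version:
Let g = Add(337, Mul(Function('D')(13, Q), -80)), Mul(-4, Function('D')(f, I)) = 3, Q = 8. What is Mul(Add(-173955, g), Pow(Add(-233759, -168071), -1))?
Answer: Rational(7889, 18265) ≈ 0.43192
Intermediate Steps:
Function('D')(f, I) = Rational(-3, 4) (Function('D')(f, I) = Mul(Rational(-1, 4), 3) = Rational(-3, 4))
g = 397 (g = Add(337, Mul(Rational(-3, 4), -80)) = Add(337, 60) = 397)
Mul(Add(-173955, g), Pow(Add(-233759, -168071), -1)) = Mul(Add(-173955, 397), Pow(Add(-233759, -168071), -1)) = Mul(-173558, Pow(-401830, -1)) = Mul(-173558, Rational(-1, 401830)) = Rational(7889, 18265)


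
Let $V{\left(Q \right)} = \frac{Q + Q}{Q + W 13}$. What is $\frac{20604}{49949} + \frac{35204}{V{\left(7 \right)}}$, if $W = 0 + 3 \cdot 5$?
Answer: $\frac{177599008424}{349643} \approx 5.0794 \cdot 10^{5}$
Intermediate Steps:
$W = 15$ ($W = 0 + 15 = 15$)
$V{\left(Q \right)} = \frac{2 Q}{195 + Q}$ ($V{\left(Q \right)} = \frac{Q + Q}{Q + 15 \cdot 13} = \frac{2 Q}{Q + 195} = \frac{2 Q}{195 + Q}$)
$\frac{20604}{49949} + \frac{35204}{V{\left(7 \right)}} = \frac{20604}{49949} + \frac{35204}{2 \cdot 7 \frac{1}{195 + 7}} = 20604 \cdot \frac{1}{49949} + \frac{35204}{2 \cdot 7 \cdot \frac{1}{202}} = \frac{20604}{49949} + \frac{35204}{2 \cdot 7 \cdot \frac{1}{202}} = \frac{20604}{49949} + \frac{35204}{\frac{7}{101}} = \frac{20604}{49949} + 35204 \cdot \frac{101}{7} = \frac{20604}{49949} + \frac{3555604}{7} = \frac{177599008424}{349643}$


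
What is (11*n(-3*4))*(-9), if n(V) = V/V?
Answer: -99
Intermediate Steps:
n(V) = 1
(11*n(-3*4))*(-9) = (11*1)*(-9) = 11*(-9) = -99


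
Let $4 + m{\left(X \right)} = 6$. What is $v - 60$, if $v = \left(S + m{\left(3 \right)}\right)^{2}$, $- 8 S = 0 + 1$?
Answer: $- \frac{3615}{64} \approx -56.484$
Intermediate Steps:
$m{\left(X \right)} = 2$ ($m{\left(X \right)} = -4 + 6 = 2$)
$S = - \frac{1}{8}$ ($S = - \frac{0 + 1}{8} = \left(- \frac{1}{8}\right) 1 = - \frac{1}{8} \approx -0.125$)
$v = \frac{225}{64}$ ($v = \left(- \frac{1}{8} + 2\right)^{2} = \left(\frac{15}{8}\right)^{2} = \frac{225}{64} \approx 3.5156$)
$v - 60 = \frac{225}{64} - 60 = - \frac{3615}{64}$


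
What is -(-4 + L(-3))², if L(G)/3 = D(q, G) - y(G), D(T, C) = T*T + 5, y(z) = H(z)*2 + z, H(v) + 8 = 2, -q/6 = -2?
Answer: -238144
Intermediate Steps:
q = 12 (q = -6*(-2) = 12)
H(v) = -6 (H(v) = -8 + 2 = -6)
y(z) = -12 + z (y(z) = -6*2 + z = -12 + z)
D(T, C) = 5 + T² (D(T, C) = T² + 5 = 5 + T²)
L(G) = 483 - 3*G (L(G) = 3*((5 + 12²) - (-12 + G)) = 3*((5 + 144) + (12 - G)) = 3*(149 + (12 - G)) = 3*(161 - G) = 483 - 3*G)
-(-4 + L(-3))² = -(-4 + (483 - 3*(-3)))² = -(-4 + (483 + 9))² = -(-4 + 492)² = -1*488² = -1*238144 = -238144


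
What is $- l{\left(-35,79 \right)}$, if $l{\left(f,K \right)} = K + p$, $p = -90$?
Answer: $11$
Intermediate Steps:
$l{\left(f,K \right)} = -90 + K$ ($l{\left(f,K \right)} = K - 90 = -90 + K$)
$- l{\left(-35,79 \right)} = - (-90 + 79) = \left(-1\right) \left(-11\right) = 11$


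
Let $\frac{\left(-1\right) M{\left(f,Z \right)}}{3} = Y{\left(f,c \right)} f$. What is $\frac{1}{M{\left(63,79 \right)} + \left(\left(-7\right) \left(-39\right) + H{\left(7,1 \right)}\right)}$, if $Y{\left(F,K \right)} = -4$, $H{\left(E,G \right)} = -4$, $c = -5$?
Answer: $\frac{1}{1025} \approx 0.00097561$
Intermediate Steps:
$M{\left(f,Z \right)} = 12 f$ ($M{\left(f,Z \right)} = - 3 \left(- 4 f\right) = 12 f$)
$\frac{1}{M{\left(63,79 \right)} + \left(\left(-7\right) \left(-39\right) + H{\left(7,1 \right)}\right)} = \frac{1}{12 \cdot 63 - -269} = \frac{1}{756 + \left(273 - 4\right)} = \frac{1}{756 + 269} = \frac{1}{1025}$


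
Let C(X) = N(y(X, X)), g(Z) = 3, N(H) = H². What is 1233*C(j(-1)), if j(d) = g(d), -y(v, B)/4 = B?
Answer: 177552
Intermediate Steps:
y(v, B) = -4*B
j(d) = 3
C(X) = 16*X² (C(X) = (-4*X)² = 16*X²)
1233*C(j(-1)) = 1233*(16*3²) = 1233*(16*9) = 1233*144 = 177552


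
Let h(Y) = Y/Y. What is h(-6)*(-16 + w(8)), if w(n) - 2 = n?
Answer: -6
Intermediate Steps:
h(Y) = 1
w(n) = 2 + n
h(-6)*(-16 + w(8)) = 1*(-16 + (2 + 8)) = 1*(-16 + 10) = 1*(-6) = -6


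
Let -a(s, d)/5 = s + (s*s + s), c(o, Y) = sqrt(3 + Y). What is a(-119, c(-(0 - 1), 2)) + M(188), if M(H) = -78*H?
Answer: -84279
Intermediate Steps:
a(s, d) = -10*s - 5*s**2 (a(s, d) = -5*(s + (s*s + s)) = -5*(s + (s**2 + s)) = -5*(s + (s + s**2)) = -5*(s**2 + 2*s) = -10*s - 5*s**2)
a(-119, c(-(0 - 1), 2)) + M(188) = -5*(-119)*(2 - 119) - 78*188 = -5*(-119)*(-117) - 14664 = -69615 - 14664 = -84279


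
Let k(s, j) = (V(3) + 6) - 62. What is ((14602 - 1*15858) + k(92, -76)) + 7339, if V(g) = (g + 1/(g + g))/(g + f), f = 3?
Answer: 216991/36 ≈ 6027.5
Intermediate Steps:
V(g) = (g + 1/(2*g))/(3 + g) (V(g) = (g + 1/(g + g))/(g + 3) = (g + 1/(2*g))/(3 + g))
k(s, j) = -1997/36 (k(s, j) = ((1/2 + 3**2)/(3*(3 + 3)) + 6) - 62 = ((1/3)*(1/2 + 9)/6 + 6) - 62 = ((1/3)*(1/6)*(19/2) + 6) - 62 = (19/36 + 6) - 62 = 235/36 - 62 = -1997/36)
((14602 - 1*15858) + k(92, -76)) + 7339 = ((14602 - 1*15858) - 1997/36) + 7339 = ((14602 - 15858) - 1997/36) + 7339 = (-1256 - 1997/36) + 7339 = -47213/36 + 7339 = 216991/36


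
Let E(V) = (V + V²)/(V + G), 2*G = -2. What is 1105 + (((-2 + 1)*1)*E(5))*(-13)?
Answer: 2405/2 ≈ 1202.5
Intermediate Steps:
G = -1 (G = (½)*(-2) = -1)
E(V) = (V + V²)/(-1 + V) (E(V) = (V + V²)/(V - 1) = (V + V²)/(-1 + V))
1105 + (((-2 + 1)*1)*E(5))*(-13) = 1105 + (((-2 + 1)*1)*(5*(1 + 5)/(-1 + 5)))*(-13) = 1105 + ((-1*1)*(5*6/4))*(-13) = 1105 - 5*6/4*(-13) = 1105 - 1*15/2*(-13) = 1105 - 15/2*(-13) = 1105 + 195/2 = 2405/2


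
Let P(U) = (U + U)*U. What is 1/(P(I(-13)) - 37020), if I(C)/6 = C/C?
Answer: -1/36948 ≈ -2.7065e-5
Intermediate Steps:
I(C) = 6 (I(C) = 6*(C/C) = 6*1 = 6)
P(U) = 2*U**2 (P(U) = (2*U)*U = 2*U**2)
1/(P(I(-13)) - 37020) = 1/(2*6**2 - 37020) = 1/(2*36 - 37020) = 1/(72 - 37020) = 1/(-36948) = -1/36948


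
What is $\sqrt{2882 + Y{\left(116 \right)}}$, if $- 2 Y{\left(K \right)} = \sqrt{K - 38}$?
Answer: $\frac{\sqrt{11528 - 2 \sqrt{78}}}{2} \approx 53.643$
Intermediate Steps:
$Y{\left(K \right)} = - \frac{\sqrt{-38 + K}}{2}$ ($Y{\left(K \right)} = - \frac{\sqrt{K - 38}}{2} = - \frac{\sqrt{-38 + K}}{2}$)
$\sqrt{2882 + Y{\left(116 \right)}} = \sqrt{2882 - \frac{\sqrt{-38 + 116}}{2}} = \sqrt{2882 - \frac{\sqrt{78}}{2}}$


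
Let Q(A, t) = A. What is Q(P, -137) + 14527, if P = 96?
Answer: 14623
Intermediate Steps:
Q(P, -137) + 14527 = 96 + 14527 = 14623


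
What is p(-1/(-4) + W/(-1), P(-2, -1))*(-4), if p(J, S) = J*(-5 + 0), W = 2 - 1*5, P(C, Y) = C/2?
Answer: 65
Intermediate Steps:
P(C, Y) = C/2 (P(C, Y) = C*(½) = C/2)
W = -3 (W = 2 - 5 = -3)
p(J, S) = -5*J (p(J, S) = J*(-5) = -5*J)
p(-1/(-4) + W/(-1), P(-2, -1))*(-4) = -5*(-1/(-4) - 3/(-1))*(-4) = -5*(-1*(-¼) - 3*(-1))*(-4) = -5*(¼ + 3)*(-4) = -5*13/4*(-4) = -65/4*(-4) = 65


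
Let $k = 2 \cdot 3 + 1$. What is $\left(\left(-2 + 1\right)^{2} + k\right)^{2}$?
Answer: $64$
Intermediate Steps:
$k = 7$ ($k = 6 + 1 = 7$)
$\left(\left(-2 + 1\right)^{2} + k\right)^{2} = \left(\left(-2 + 1\right)^{2} + 7\right)^{2} = \left(\left(-1\right)^{2} + 7\right)^{2} = \left(1 + 7\right)^{2} = 8^{2} = 64$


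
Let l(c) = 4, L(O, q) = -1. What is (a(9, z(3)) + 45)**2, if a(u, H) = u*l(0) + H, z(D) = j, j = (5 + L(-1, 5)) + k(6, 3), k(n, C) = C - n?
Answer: 6724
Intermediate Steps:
j = 1 (j = (5 - 1) + (3 - 1*6) = 4 + (3 - 6) = 4 - 3 = 1)
z(D) = 1
a(u, H) = H + 4*u (a(u, H) = u*4 + H = 4*u + H = H + 4*u)
(a(9, z(3)) + 45)**2 = ((1 + 4*9) + 45)**2 = ((1 + 36) + 45)**2 = (37 + 45)**2 = 82**2 = 6724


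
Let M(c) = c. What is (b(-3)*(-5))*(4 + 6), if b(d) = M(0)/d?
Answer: 0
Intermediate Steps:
b(d) = 0 (b(d) = 0/d = 0)
(b(-3)*(-5))*(4 + 6) = (0*(-5))*(4 + 6) = 0*10 = 0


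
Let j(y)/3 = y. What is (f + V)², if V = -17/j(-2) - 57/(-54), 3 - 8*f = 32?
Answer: 361/5184 ≈ 0.069637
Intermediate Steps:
f = -29/8 (f = 3/8 - ⅛*32 = 3/8 - 4 = -29/8 ≈ -3.6250)
j(y) = 3*y
V = 35/9 (V = -17/(3*(-2)) - 57/(-54) = -17/(-6) - 57*(-1/54) = -17*(-⅙) + 19/18 = 17/6 + 19/18 = 35/9 ≈ 3.8889)
(f + V)² = (-29/8 + 35/9)² = (19/72)² = 361/5184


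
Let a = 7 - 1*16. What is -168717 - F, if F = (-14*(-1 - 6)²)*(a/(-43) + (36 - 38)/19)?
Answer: -137783479/817 ≈ -1.6865e+5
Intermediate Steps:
a = -9 (a = 7 - 16 = -9)
F = -58310/817 (F = (-14*(-1 - 6)²)*(-9/(-43) + (36 - 38)/19) = (-14*(-7)²)*(-9*(-1/43) - 2*1/19) = (-14*49)*(9/43 - 2/19) = -686*85/817 = -58310/817 ≈ -71.371)
-168717 - F = -168717 - 1*(-58310/817) = -168717 + 58310/817 = -137783479/817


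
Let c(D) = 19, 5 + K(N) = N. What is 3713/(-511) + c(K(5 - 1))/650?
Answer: -2403741/332150 ≈ -7.2369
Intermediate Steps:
K(N) = -5 + N
3713/(-511) + c(K(5 - 1))/650 = 3713/(-511) + 19/650 = 3713*(-1/511) + 19*(1/650) = -3713/511 + 19/650 = -2403741/332150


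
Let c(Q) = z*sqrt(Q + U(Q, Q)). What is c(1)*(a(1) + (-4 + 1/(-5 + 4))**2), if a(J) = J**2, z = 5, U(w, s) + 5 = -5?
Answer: 390*I ≈ 390.0*I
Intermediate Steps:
U(w, s) = -10 (U(w, s) = -5 - 5 = -10)
c(Q) = 5*sqrt(-10 + Q) (c(Q) = 5*sqrt(Q - 10) = 5*sqrt(-10 + Q))
c(1)*(a(1) + (-4 + 1/(-5 + 4))**2) = (5*sqrt(-10 + 1))*(1**2 + (-4 + 1/(-5 + 4))**2) = (5*sqrt(-9))*(1 + (-4 + 1/(-1))**2) = (5*(3*I))*(1 + (-4 - 1)**2) = (15*I)*(1 + (-5)**2) = (15*I)*(1 + 25) = (15*I)*26 = 390*I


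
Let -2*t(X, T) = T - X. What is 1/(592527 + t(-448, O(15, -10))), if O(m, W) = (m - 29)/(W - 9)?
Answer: 19/11253750 ≈ 1.6883e-6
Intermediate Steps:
O(m, W) = (-29 + m)/(-9 + W)
t(X, T) = X/2 - T/2 (t(X, T) = -(T - X)/2 = X/2 - T/2)
1/(592527 + t(-448, O(15, -10))) = 1/(592527 + ((1/2)*(-448) - (-29 + 15)/(2*(-9 - 10)))) = 1/(592527 + (-224 - (-14)/(2*(-19)))) = 1/(592527 + (-224 - (-1)*(-14)/38)) = 1/(592527 + (-224 - 1/2*14/19)) = 1/(592527 + (-224 - 7/19)) = 1/(592527 - 4263/19) = 1/(11253750/19) = 19/11253750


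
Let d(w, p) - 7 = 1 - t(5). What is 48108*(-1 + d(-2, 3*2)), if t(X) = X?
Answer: 96216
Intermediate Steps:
d(w, p) = 3 (d(w, p) = 7 + (1 - 1*5) = 7 + (1 - 5) = 7 - 4 = 3)
48108*(-1 + d(-2, 3*2)) = 48108*(-1 + 3) = 48108*2 = 96216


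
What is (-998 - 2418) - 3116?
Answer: -6532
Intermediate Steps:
(-998 - 2418) - 3116 = -3416 - 3116 = -6532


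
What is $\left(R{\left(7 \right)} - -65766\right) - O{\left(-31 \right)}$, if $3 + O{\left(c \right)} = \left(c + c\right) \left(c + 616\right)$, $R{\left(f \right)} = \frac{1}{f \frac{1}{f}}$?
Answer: $102040$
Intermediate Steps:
$R{\left(f \right)} = 1$ ($R{\left(f \right)} = 1^{-1} = 1$)
$O{\left(c \right)} = -3 + 2 c \left(616 + c\right)$ ($O{\left(c \right)} = -3 + \left(c + c\right) \left(c + 616\right) = -3 + 2 c \left(616 + c\right)$)
$\left(R{\left(7 \right)} - -65766\right) - O{\left(-31 \right)} = \left(1 - -65766\right) - \left(-3 + 2 \left(-31\right)^{2} + 1232 \left(-31\right)\right) = \left(1 + 65766\right) - \left(-3 + 2 \cdot 961 - 38192\right) = 65767 - \left(-3 + 1922 - 38192\right) = 65767 - -36273 = 65767 + 36273 = 102040$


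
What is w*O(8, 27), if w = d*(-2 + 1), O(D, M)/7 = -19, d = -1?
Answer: -133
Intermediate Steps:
O(D, M) = -133 (O(D, M) = 7*(-19) = -133)
w = 1 (w = -(-2 + 1) = -1*(-1) = 1)
w*O(8, 27) = 1*(-133) = -133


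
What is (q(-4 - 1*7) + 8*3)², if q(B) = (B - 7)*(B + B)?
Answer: 176400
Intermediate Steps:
q(B) = 2*B*(-7 + B) (q(B) = (-7 + B)*(2*B) = 2*B*(-7 + B))
(q(-4 - 1*7) + 8*3)² = (2*(-4 - 1*7)*(-7 + (-4 - 1*7)) + 8*3)² = (2*(-4 - 7)*(-7 + (-4 - 7)) + 24)² = (2*(-11)*(-7 - 11) + 24)² = (2*(-11)*(-18) + 24)² = (396 + 24)² = 420² = 176400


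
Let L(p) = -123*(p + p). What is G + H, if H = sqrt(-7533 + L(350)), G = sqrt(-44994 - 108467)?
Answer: I*(sqrt(153461) + 23*sqrt(177)) ≈ 697.74*I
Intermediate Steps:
L(p) = -246*p
G = I*sqrt(153461) (G = sqrt(-153461) = I*sqrt(153461) ≈ 391.74*I)
H = 23*I*sqrt(177) (H = sqrt(-7533 - 246*350) = sqrt(-7533 - 86100) = sqrt(-93633) = 23*I*sqrt(177) ≈ 306.0*I)
G + H = I*sqrt(153461) + 23*I*sqrt(177)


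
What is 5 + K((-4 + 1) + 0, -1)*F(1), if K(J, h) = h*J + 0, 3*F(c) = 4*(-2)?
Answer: -3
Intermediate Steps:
F(c) = -8/3 (F(c) = (4*(-2))/3 = (1/3)*(-8) = -8/3)
K(J, h) = J*h (K(J, h) = J*h + 0 = J*h)
5 + K((-4 + 1) + 0, -1)*F(1) = 5 + (((-4 + 1) + 0)*(-1))*(-8/3) = 5 + ((-3 + 0)*(-1))*(-8/3) = 5 - 3*(-1)*(-8/3) = 5 + 3*(-8/3) = 5 - 8 = -3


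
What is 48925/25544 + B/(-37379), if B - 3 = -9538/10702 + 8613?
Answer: 83574475919/49603727192 ≈ 1.6848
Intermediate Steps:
B = 46099447/5351 (B = 3 + (-9538/10702 + 8613) = 3 + (-9538*1/10702 + 8613) = 3 + (-4769/5351 + 8613) = 3 + 46083394/5351 = 46099447/5351 ≈ 8615.1)
48925/25544 + B/(-37379) = 48925/25544 + (46099447/5351)/(-37379) = 48925*(1/25544) + (46099447/5351)*(-1/37379) = 475/248 - 46099447/200015029 = 83574475919/49603727192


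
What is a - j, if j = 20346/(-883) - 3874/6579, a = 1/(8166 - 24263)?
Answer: 2209743283115/93511609929 ≈ 23.631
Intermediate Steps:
a = -1/16097 (a = 1/(-16097) = -1/16097 ≈ -6.2123e-5)
j = -137277076/5809257 (j = 20346*(-1/883) - 3874*1/6579 = -20346/883 - 3874/6579 = -137277076/5809257 ≈ -23.631)
a - j = -1/16097 - 1*(-137277076/5809257) = -1/16097 + 137277076/5809257 = 2209743283115/93511609929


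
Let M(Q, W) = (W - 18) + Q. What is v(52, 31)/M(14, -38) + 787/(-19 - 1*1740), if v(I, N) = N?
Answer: -87583/73878 ≈ -1.1855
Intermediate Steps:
M(Q, W) = -18 + Q + W (M(Q, W) = (-18 + W) + Q = -18 + Q + W)
v(52, 31)/M(14, -38) + 787/(-19 - 1*1740) = 31/(-18 + 14 - 38) + 787/(-19 - 1*1740) = 31/(-42) + 787/(-19 - 1740) = 31*(-1/42) + 787/(-1759) = -31/42 + 787*(-1/1759) = -31/42 - 787/1759 = -87583/73878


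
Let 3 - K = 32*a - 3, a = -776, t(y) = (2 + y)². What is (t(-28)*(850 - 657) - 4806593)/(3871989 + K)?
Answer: -4676125/3896827 ≈ -1.2000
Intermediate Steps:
K = 24838 (K = 3 - (32*(-776) - 3) = 3 - (-24832 - 3) = 3 - 1*(-24835) = 3 + 24835 = 24838)
(t(-28)*(850 - 657) - 4806593)/(3871989 + K) = ((2 - 28)²*(850 - 657) - 4806593)/(3871989 + 24838) = ((-26)²*193 - 4806593)/3896827 = (676*193 - 4806593)*(1/3896827) = (130468 - 4806593)*(1/3896827) = -4676125*1/3896827 = -4676125/3896827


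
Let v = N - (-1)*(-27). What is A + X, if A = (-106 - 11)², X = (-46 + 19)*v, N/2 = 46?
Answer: 11934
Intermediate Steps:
N = 92 (N = 2*46 = 92)
v = 65 (v = 92 - (-1)*(-27) = 92 - 1*27 = 92 - 27 = 65)
X = -1755 (X = (-46 + 19)*65 = -27*65 = -1755)
A = 13689 (A = (-117)² = 13689)
A + X = 13689 - 1755 = 11934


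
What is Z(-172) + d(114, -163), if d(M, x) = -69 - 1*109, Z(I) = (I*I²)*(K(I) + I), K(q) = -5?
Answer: 900655118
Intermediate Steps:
Z(I) = I³*(-5 + I) (Z(I) = (I*I²)*(-5 + I) = I³*(-5 + I))
d(M, x) = -178 (d(M, x) = -69 - 109 = -178)
Z(-172) + d(114, -163) = (-172)³*(-5 - 172) - 178 = -5088448*(-177) - 178 = 900655296 - 178 = 900655118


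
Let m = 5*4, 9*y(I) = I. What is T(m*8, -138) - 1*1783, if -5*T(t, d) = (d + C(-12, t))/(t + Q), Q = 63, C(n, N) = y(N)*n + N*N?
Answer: -6039881/3345 ≈ -1805.6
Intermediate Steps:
y(I) = I/9
C(n, N) = N**2 + N*n/9 (C(n, N) = (N/9)*n + N*N = N*n/9 + N**2 = N**2 + N*n/9)
m = 20
T(t, d) = -(d + t*(-12 + 9*t)/9)/(5*(63 + t)) (T(t, d) = -(d + t*(-12 + 9*t)/9)/(5*(t + 63)) = -(d + t*(-12 + 9*t)/9)/(5*(63 + t)))
T(m*8, -138) - 1*1783 = (-3*(-138) - 3*(20*8)**2 + 4*(20*8))/(15*(63 + 20*8)) - 1*1783 = (414 - 3*160**2 + 4*160)/(15*(63 + 160)) - 1783 = (1/15)*(414 - 3*25600 + 640)/223 - 1783 = (1/15)*(1/223)*(414 - 76800 + 640) - 1783 = (1/15)*(1/223)*(-75746) - 1783 = -75746/3345 - 1783 = -6039881/3345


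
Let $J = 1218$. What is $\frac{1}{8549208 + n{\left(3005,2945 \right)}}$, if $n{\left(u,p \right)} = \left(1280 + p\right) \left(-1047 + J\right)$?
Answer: $\frac{1}{9271683} \approx 1.0786 \cdot 10^{-7}$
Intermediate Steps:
$n{\left(u,p \right)} = 218880 + 171 p$ ($n{\left(u,p \right)} = \left(1280 + p\right) \left(-1047 + 1218\right) = \left(1280 + p\right) 171 = 218880 + 171 p$)
$\frac{1}{8549208 + n{\left(3005,2945 \right)}} = \frac{1}{8549208 + \left(218880 + 171 \cdot 2945\right)} = \frac{1}{8549208 + \left(218880 + 503595\right)} = \frac{1}{8549208 + 722475} = \frac{1}{9271683}$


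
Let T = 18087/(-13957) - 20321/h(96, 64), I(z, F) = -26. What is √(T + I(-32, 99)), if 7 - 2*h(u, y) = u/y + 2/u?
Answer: I*√100311666359557469/3670691 ≈ 86.284*I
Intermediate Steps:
h(u, y) = 7/2 - 1/u - u/(2*y) (h(u, y) = 7/2 - (u/y + 2/u)/2 = 7/2 - (2/u + u/y)/2 = 7/2 + (-1/u - u/(2*y)) = 7/2 - 1/u - u/(2*y))
T = -27232295793/3670691 (T = 18087/(-13957) - 20321/(7/2 - 1/96 - ½*96/64) = 18087*(-1/13957) - 20321/(7/2 - 1*1/96 - ½*96*1/64) = -18087/13957 - 20321/(7/2 - 1/96 - ¾) = -18087/13957 - 20321/263/96 = -18087/13957 - 20321*96/263 = -18087/13957 - 1950816/263 = -27232295793/3670691 ≈ -7418.8)
√(T + I(-32, 99)) = √(-27232295793/3670691 - 26) = √(-27327733759/3670691) = I*√100311666359557469/3670691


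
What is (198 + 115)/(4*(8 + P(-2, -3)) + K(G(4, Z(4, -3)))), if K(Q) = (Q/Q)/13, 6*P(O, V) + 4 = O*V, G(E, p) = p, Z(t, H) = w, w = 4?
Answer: 12207/1303 ≈ 9.3684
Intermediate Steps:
Z(t, H) = 4
P(O, V) = -⅔ + O*V/6 (P(O, V) = -⅔ + (O*V)/6 = -⅔ + O*V/6)
K(Q) = 1/13 (K(Q) = 1*(1/13) = 1/13)
(198 + 115)/(4*(8 + P(-2, -3)) + K(G(4, Z(4, -3)))) = (198 + 115)/(4*(8 + (-⅔ + (⅙)*(-2)*(-3))) + 1/13) = 313/(4*(8 + (-⅔ + 1)) + 1/13) = 313/(4*(8 + ⅓) + 1/13) = 313/(4*(25/3) + 1/13) = 313/(100/3 + 1/13) = 313/(1303/39) = 313*(39/1303) = 12207/1303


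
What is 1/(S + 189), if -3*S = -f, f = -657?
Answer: -1/30 ≈ -0.033333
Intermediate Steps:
S = -219 (S = -(-1)*(-657)/3 = -⅓*657 = -219)
1/(S + 189) = 1/(-219 + 189) = 1/(-30) = -1/30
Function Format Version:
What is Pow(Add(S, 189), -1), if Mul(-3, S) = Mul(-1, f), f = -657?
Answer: Rational(-1, 30) ≈ -0.033333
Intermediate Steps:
S = -219 (S = Mul(Rational(-1, 3), Mul(-1, -657)) = Mul(Rational(-1, 3), 657) = -219)
Pow(Add(S, 189), -1) = Pow(Add(-219, 189), -1) = Pow(-30, -1) = Rational(-1, 30)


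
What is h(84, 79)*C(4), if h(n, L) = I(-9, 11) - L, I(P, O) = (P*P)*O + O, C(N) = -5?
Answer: -4115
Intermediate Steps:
I(P, O) = O + O*P² (I(P, O) = P²*O + O = O*P² + O = O + O*P²)
h(n, L) = 902 - L (h(n, L) = 11*(1 + (-9)²) - L = 11*(1 + 81) - L = 11*82 - L = 902 - L)
h(84, 79)*C(4) = (902 - 1*79)*(-5) = (902 - 79)*(-5) = 823*(-5) = -4115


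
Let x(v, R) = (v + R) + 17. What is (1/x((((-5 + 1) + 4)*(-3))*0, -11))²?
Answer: 1/36 ≈ 0.027778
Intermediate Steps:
x(v, R) = 17 + R + v (x(v, R) = (R + v) + 17 = 17 + R + v)
(1/x((((-5 + 1) + 4)*(-3))*0, -11))² = (1/(17 - 11 + (((-5 + 1) + 4)*(-3))*0))² = (1/(17 - 11 + ((-4 + 4)*(-3))*0))² = (1/(17 - 11 + (0*(-3))*0))² = (1/(17 - 11 + 0*0))² = (1/(17 - 11 + 0))² = (1/6)² = (⅙)² = 1/36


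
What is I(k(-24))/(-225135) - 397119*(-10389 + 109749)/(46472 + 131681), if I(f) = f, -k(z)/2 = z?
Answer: -2961106389323248/13369491885 ≈ -2.2148e+5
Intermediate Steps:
k(z) = -2*z
I(k(-24))/(-225135) - 397119*(-10389 + 109749)/(46472 + 131681) = -2*(-24)/(-225135) - 397119*(-10389 + 109749)/(46472 + 131681) = 48*(-1/225135) - 397119/(178153/99360) = -16/75045 - 397119/(178153*(1/99360)) = -16/75045 - 397119/178153/99360 = -16/75045 - 397119*99360/178153 = -16/75045 - 39457743840/178153 = -2961106389323248/13369491885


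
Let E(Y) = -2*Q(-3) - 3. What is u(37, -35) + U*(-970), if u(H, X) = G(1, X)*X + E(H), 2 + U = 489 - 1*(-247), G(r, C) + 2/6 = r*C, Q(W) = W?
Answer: -2132221/3 ≈ -7.1074e+5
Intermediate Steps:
G(r, C) = -⅓ + C*r (G(r, C) = -⅓ + r*C = -⅓ + C*r)
U = 734 (U = -2 + (489 - 1*(-247)) = -2 + (489 + 247) = -2 + 736 = 734)
E(Y) = 3 (E(Y) = -2*(-3) - 3 = 6 - 3 = 3)
u(H, X) = 3 + X*(-⅓ + X) (u(H, X) = (-⅓ + X*1)*X + 3 = (-⅓ + X)*X + 3 = X*(-⅓ + X) + 3 = 3 + X*(-⅓ + X))
u(37, -35) + U*(-970) = (3 + (-35)² - ⅓*(-35)) + 734*(-970) = (3 + 1225 + 35/3) - 711980 = 3719/3 - 711980 = -2132221/3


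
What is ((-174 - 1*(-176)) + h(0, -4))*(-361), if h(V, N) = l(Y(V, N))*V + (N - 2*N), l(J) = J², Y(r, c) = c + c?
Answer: -2166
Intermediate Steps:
Y(r, c) = 2*c
h(V, N) = -N + 4*V*N² (h(V, N) = (2*N)²*V + (N - 2*N) = (4*N²)*V - N = 4*V*N² - N = -N + 4*V*N²)
((-174 - 1*(-176)) + h(0, -4))*(-361) = ((-174 - 1*(-176)) - 4*(-1 + 4*(-4)*0))*(-361) = ((-174 + 176) - 4*(-1 + 0))*(-361) = (2 - 4*(-1))*(-361) = (2 + 4)*(-361) = 6*(-361) = -2166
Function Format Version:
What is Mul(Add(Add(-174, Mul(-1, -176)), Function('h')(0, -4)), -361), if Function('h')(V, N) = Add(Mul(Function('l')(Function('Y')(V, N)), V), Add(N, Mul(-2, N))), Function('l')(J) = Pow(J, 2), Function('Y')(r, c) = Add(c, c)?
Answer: -2166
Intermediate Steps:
Function('Y')(r, c) = Mul(2, c)
Function('h')(V, N) = Add(Mul(-1, N), Mul(4, V, Pow(N, 2))) (Function('h')(V, N) = Add(Mul(Pow(Mul(2, N), 2), V), Add(N, Mul(-2, N))) = Add(Mul(Mul(4, Pow(N, 2)), V), Mul(-1, N)) = Add(Mul(4, V, Pow(N, 2)), Mul(-1, N)) = Add(Mul(-1, N), Mul(4, V, Pow(N, 2))))
Mul(Add(Add(-174, Mul(-1, -176)), Function('h')(0, -4)), -361) = Mul(Add(Add(-174, Mul(-1, -176)), Mul(-4, Add(-1, Mul(4, -4, 0)))), -361) = Mul(Add(Add(-174, 176), Mul(-4, Add(-1, 0))), -361) = Mul(Add(2, Mul(-4, -1)), -361) = Mul(Add(2, 4), -361) = Mul(6, -361) = -2166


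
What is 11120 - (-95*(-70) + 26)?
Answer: 4444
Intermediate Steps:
11120 - (-95*(-70) + 26) = 11120 - (6650 + 26) = 11120 - 1*6676 = 11120 - 6676 = 4444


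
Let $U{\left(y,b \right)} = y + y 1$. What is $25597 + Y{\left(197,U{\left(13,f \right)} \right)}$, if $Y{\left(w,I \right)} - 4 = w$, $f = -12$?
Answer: $25798$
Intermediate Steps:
$U{\left(y,b \right)} = 2 y$ ($U{\left(y,b \right)} = y + y = 2 y$)
$Y{\left(w,I \right)} = 4 + w$
$25597 + Y{\left(197,U{\left(13,f \right)} \right)} = 25597 + \left(4 + 197\right) = 25597 + 201 = 25798$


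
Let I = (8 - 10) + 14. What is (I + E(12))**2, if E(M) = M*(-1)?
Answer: 0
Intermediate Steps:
E(M) = -M
I = 12 (I = -2 + 14 = 12)
(I + E(12))**2 = (12 - 1*12)**2 = (12 - 12)**2 = 0**2 = 0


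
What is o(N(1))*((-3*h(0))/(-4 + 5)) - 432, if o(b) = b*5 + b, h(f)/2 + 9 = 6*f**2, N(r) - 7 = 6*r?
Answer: 3780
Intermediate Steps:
N(r) = 7 + 6*r
h(f) = -18 + 12*f**2 (h(f) = -18 + 2*(6*f**2) = -18 + 12*f**2)
o(b) = 6*b (o(b) = 5*b + b = 6*b)
o(N(1))*((-3*h(0))/(-4 + 5)) - 432 = (6*(7 + 6*1))*((-3*(-18 + 12*0**2))/(-4 + 5)) - 432 = (6*(7 + 6))*(-3*(-18 + 12*0)/1) - 432 = (6*13)*(-3*(-18 + 0)*1) - 432 = 78*(-3*(-18)*1) - 432 = 78*(54*1) - 432 = 78*54 - 432 = 4212 - 432 = 3780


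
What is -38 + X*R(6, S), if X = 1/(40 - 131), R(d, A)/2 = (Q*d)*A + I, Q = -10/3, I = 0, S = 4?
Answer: -3298/91 ≈ -36.242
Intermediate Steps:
Q = -10/3 (Q = -10*⅓ = -10/3 ≈ -3.3333)
R(d, A) = -20*A*d/3 (R(d, A) = 2*((-10*d/3)*A + 0) = 2*(-10*A*d/3 + 0) = 2*(-10*A*d/3) = -20*A*d/3)
X = -1/91 (X = 1/(-91) = -1/91 ≈ -0.010989)
-38 + X*R(6, S) = -38 - (-20)*4*6/273 = -38 - 1/91*(-160) = -38 + 160/91 = -3298/91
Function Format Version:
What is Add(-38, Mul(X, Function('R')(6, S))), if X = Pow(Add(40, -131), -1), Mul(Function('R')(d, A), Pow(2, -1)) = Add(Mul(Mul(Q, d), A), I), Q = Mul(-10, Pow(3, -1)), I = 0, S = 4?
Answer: Rational(-3298, 91) ≈ -36.242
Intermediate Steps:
Q = Rational(-10, 3) (Q = Mul(-10, Rational(1, 3)) = Rational(-10, 3) ≈ -3.3333)
Function('R')(d, A) = Mul(Rational(-20, 3), A, d) (Function('R')(d, A) = Mul(2, Add(Mul(Mul(Rational(-10, 3), d), A), 0)) = Mul(2, Add(Mul(Rational(-10, 3), A, d), 0)) = Mul(2, Mul(Rational(-10, 3), A, d)) = Mul(Rational(-20, 3), A, d))
X = Rational(-1, 91) (X = Pow(-91, -1) = Rational(-1, 91) ≈ -0.010989)
Add(-38, Mul(X, Function('R')(6, S))) = Add(-38, Mul(Rational(-1, 91), Mul(Rational(-20, 3), 4, 6))) = Add(-38, Mul(Rational(-1, 91), -160)) = Add(-38, Rational(160, 91)) = Rational(-3298, 91)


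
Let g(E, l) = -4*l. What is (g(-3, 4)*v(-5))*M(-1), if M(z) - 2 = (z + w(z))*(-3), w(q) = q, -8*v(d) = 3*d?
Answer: -240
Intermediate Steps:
v(d) = -3*d/8
M(z) = 2 - 6*z (M(z) = 2 + (z + z)*(-3) = 2 + (2*z)*(-3) = 2 - 6*z)
(g(-3, 4)*v(-5))*M(-1) = ((-4*4)*(-3/8*(-5)))*(2 - 6*(-1)) = (-16*15/8)*(2 + 6) = -30*8 = -240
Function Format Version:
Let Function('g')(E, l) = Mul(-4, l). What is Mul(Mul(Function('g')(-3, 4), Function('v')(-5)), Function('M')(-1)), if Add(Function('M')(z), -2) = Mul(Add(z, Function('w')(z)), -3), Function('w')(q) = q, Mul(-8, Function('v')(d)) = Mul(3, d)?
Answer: -240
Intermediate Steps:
Function('v')(d) = Mul(Rational(-3, 8), d) (Function('v')(d) = Mul(Rational(-1, 8), Mul(3, d)) = Mul(Rational(-3, 8), d))
Function('M')(z) = Add(2, Mul(-6, z)) (Function('M')(z) = Add(2, Mul(Add(z, z), -3)) = Add(2, Mul(Mul(2, z), -3)) = Add(2, Mul(-6, z)))
Mul(Mul(Function('g')(-3, 4), Function('v')(-5)), Function('M')(-1)) = Mul(Mul(Mul(-4, 4), Mul(Rational(-3, 8), -5)), Add(2, Mul(-6, -1))) = Mul(Mul(-16, Rational(15, 8)), Add(2, 6)) = Mul(-30, 8) = -240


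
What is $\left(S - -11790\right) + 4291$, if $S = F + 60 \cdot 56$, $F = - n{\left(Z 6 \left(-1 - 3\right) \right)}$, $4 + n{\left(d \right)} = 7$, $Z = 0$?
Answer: $19438$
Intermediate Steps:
$n{\left(d \right)} = 3$ ($n{\left(d \right)} = -4 + 7 = 3$)
$F = -3$ ($F = \left(-1\right) 3 = -3$)
$S = 3357$ ($S = -3 + 60 \cdot 56 = -3 + 3360 = 3357$)
$\left(S - -11790\right) + 4291 = \left(3357 - -11790\right) + 4291 = \left(3357 + 11790\right) + 4291 = 15147 + 4291 = 19438$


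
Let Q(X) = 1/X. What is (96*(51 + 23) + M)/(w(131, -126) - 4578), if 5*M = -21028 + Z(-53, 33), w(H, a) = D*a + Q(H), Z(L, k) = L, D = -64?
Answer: 1891509/2283335 ≈ 0.82840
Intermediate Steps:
w(H, a) = 1/H - 64*a (w(H, a) = -64*a + 1/H = 1/H - 64*a)
M = -21081/5 (M = (-21028 - 53)/5 = (⅕)*(-21081) = -21081/5 ≈ -4216.2)
(96*(51 + 23) + M)/(w(131, -126) - 4578) = (96*(51 + 23) - 21081/5)/((1/131 - 64*(-126)) - 4578) = (96*74 - 21081/5)/((1/131 + 8064) - 4578) = (7104 - 21081/5)/(1056385/131 - 4578) = 14439/(5*(456667/131)) = (14439/5)*(131/456667) = 1891509/2283335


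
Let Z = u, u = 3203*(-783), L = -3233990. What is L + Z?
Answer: -5741939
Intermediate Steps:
u = -2507949
Z = -2507949
L + Z = -3233990 - 2507949 = -5741939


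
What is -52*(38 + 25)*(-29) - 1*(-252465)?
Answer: 347469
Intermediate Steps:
-52*(38 + 25)*(-29) - 1*(-252465) = -52*63*(-29) + 252465 = -3276*(-29) + 252465 = 95004 + 252465 = 347469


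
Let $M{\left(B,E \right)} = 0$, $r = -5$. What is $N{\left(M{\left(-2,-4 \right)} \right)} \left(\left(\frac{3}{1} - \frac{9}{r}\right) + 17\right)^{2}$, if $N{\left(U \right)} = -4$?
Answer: $- \frac{47524}{25} \approx -1901.0$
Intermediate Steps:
$N{\left(M{\left(-2,-4 \right)} \right)} \left(\left(\frac{3}{1} - \frac{9}{r}\right) + 17\right)^{2} = - 4 \left(\left(\frac{3}{1} - \frac{9}{-5}\right) + 17\right)^{2} = - 4 \left(\left(3 \cdot 1 - - \frac{9}{5}\right) + 17\right)^{2} = - 4 \left(\left(3 + \frac{9}{5}\right) + 17\right)^{2} = - 4 \left(\frac{24}{5} + 17\right)^{2} = - 4 \left(\frac{109}{5}\right)^{2} = \left(-4\right) \frac{11881}{25} = - \frac{47524}{25}$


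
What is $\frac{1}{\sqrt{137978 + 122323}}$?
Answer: $\frac{\sqrt{260301}}{260301} \approx 0.00196$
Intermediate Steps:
$\frac{1}{\sqrt{137978 + 122323}} = \frac{1}{\sqrt{260301}} = \frac{\sqrt{260301}}{260301}$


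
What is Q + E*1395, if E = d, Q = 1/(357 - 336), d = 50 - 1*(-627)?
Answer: 19832716/21 ≈ 9.4442e+5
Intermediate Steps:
d = 677 (d = 50 + 627 = 677)
Q = 1/21 ≈ 0.047619
E = 677
Q + E*1395 = 1/21 + 677*1395 = 1/21 + 944415 = 19832716/21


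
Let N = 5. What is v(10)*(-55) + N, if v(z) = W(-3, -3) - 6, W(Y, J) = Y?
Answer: 500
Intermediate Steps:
v(z) = -9 (v(z) = -3 - 6 = -9)
v(10)*(-55) + N = -9*(-55) + 5 = 495 + 5 = 500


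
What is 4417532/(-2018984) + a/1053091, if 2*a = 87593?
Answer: -570454844832/265771734943 ≈ -2.1464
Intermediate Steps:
a = 87593/2 (a = (½)*87593 = 87593/2 ≈ 43797.)
4417532/(-2018984) + a/1053091 = 4417532/(-2018984) + (87593/2)/1053091 = 4417532*(-1/2018984) + (87593/2)*(1/1053091) = -1104383/504746 + 87593/2106182 = -570454844832/265771734943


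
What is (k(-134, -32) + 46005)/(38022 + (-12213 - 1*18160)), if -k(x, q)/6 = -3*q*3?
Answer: 44277/7649 ≈ 5.7886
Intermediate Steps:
k(x, q) = 54*q (k(x, q) = -6*(-3*q)*3 = -(-54)*q = 54*q)
(k(-134, -32) + 46005)/(38022 + (-12213 - 1*18160)) = (54*(-32) + 46005)/(38022 + (-12213 - 1*18160)) = (-1728 + 46005)/(38022 + (-12213 - 18160)) = 44277/(38022 - 30373) = 44277/7649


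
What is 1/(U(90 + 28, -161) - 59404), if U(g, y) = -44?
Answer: -1/59448 ≈ -1.6821e-5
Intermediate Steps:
1/(U(90 + 28, -161) - 59404) = 1/(-44 - 59404) = 1/(-59448) = -1/59448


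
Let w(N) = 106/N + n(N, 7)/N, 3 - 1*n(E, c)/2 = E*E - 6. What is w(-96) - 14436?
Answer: -341887/24 ≈ -14245.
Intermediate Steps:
n(E, c) = 18 - 2*E² (n(E, c) = 6 - 2*(E*E - 6) = 6 - 2*(E² - 6) = 6 - 2*(-6 + E²) = 6 + (12 - 2*E²) = 18 - 2*E²)
w(N) = 106/N + (18 - 2*N²)/N
w(-96) - 14436 = (-2*(-96) + 124/(-96)) - 14436 = (192 + 124*(-1/96)) - 14436 = (192 - 31/24) - 14436 = 4577/24 - 14436 = -341887/24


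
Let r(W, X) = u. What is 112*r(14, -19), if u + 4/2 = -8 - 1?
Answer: -1232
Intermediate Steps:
u = -11 (u = -2 + (-8 - 1) = -2 - 9 = -11)
r(W, X) = -11
112*r(14, -19) = 112*(-11) = -1232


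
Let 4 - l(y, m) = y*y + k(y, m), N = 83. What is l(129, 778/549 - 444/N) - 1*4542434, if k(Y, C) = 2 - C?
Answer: -207743458573/45567 ≈ -4.5591e+6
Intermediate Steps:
l(y, m) = 2 + m - y² (l(y, m) = 4 - (y*y + (2 - m)) = 4 - (y² + (2 - m)) = 4 - (2 + y² - m) = 4 + (-2 + m - y²) = 2 + m - y²)
l(129, 778/549 - 444/N) - 1*4542434 = (2 + (778/549 - 444/83) - 1*129²) - 1*4542434 = (2 + (778*(1/549) - 444*1/83) - 1*16641) - 4542434 = (2 + (778/549 - 444/83) - 16641) - 4542434 = (2 - 179182/45567 - 16641) - 4542434 = -758368495/45567 - 4542434 = -207743458573/45567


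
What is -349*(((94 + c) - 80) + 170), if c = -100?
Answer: -29316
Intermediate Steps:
-349*(((94 + c) - 80) + 170) = -349*(((94 - 100) - 80) + 170) = -349*((-6 - 80) + 170) = -349*(-86 + 170) = -349*84 = -29316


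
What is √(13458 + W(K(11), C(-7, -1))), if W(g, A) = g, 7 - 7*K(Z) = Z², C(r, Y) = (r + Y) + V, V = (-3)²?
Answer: 2*√164661/7 ≈ 115.94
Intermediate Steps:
V = 9
C(r, Y) = 9 + Y + r (C(r, Y) = (r + Y) + 9 = (Y + r) + 9 = 9 + Y + r)
K(Z) = 1 - Z²/7
√(13458 + W(K(11), C(-7, -1))) = √(13458 + (1 - ⅐*11²)) = √(13458 + (1 - ⅐*121)) = √(13458 + (1 - 121/7)) = √(13458 - 114/7) = √(94092/7) = 2*√164661/7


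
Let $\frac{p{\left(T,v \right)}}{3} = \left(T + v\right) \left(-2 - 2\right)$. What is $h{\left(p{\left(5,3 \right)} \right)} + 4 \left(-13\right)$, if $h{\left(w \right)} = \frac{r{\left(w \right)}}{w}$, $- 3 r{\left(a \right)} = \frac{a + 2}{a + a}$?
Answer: $- \frac{1437649}{27648} \approx -51.998$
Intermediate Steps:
$r{\left(a \right)} = - \frac{2 + a}{6 a}$ ($r{\left(a \right)} = - \frac{\left(a + 2\right) \frac{1}{a + a}}{3} = - \frac{\left(2 + a\right) \frac{1}{2 a}}{3} = - \frac{\frac{1}{2} \frac{1}{a} \left(2 + a\right)}{3} = - \frac{2 + a}{6 a}$)
$p{\left(T,v \right)} = - 12 T - 12 v$ ($p{\left(T,v \right)} = 3 \left(T + v\right) \left(-2 - 2\right) = 3 \left(T + v\right) \left(-4\right) = 3 \left(- 4 T - 4 v\right) = - 12 T - 12 v$)
$h{\left(w \right)} = \frac{-2 - w}{6 w^{2}}$ ($h{\left(w \right)} = \frac{\frac{1}{6} \frac{1}{w} \left(-2 - w\right)}{w} = \frac{-2 - w}{6 w^{2}}$)
$h{\left(p{\left(5,3 \right)} \right)} + 4 \left(-13\right) = \frac{-2 - \left(\left(-12\right) 5 - 36\right)}{6 \left(\left(-12\right) 5 - 36\right)^{2}} + 4 \left(-13\right) = \frac{-2 - \left(-60 - 36\right)}{6 \left(-60 - 36\right)^{2}} - 52 = \frac{-2 - -96}{6 \cdot 9216} - 52 = \frac{1}{6} \cdot \frac{1}{9216} \left(-2 + 96\right) - 52 = \frac{1}{6} \cdot \frac{1}{9216} \cdot 94 - 52 = \frac{47}{27648} - 52 = - \frac{1437649}{27648}$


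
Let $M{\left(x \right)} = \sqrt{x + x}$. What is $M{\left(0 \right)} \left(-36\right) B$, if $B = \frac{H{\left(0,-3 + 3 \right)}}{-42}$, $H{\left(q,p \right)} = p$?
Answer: $0$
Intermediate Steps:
$M{\left(x \right)} = \sqrt{2} \sqrt{x}$ ($M{\left(x \right)} = \sqrt{2 x} = \sqrt{2} \sqrt{x}$)
$B = 0$ ($B = \frac{-3 + 3}{-42} = 0 \left(- \frac{1}{42}\right) = 0$)
$M{\left(0 \right)} \left(-36\right) B = \sqrt{2} \sqrt{0} \left(-36\right) 0 = \sqrt{2} \cdot 0 \left(-36\right) 0 = 0 \left(-36\right) 0 = 0 \cdot 0 = 0$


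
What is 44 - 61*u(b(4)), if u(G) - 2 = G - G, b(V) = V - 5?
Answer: -78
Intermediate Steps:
b(V) = -5 + V
u(G) = 2 (u(G) = 2 + (G - G) = 2 + 0 = 2)
44 - 61*u(b(4)) = 44 - 61*2 = 44 - 122 = -78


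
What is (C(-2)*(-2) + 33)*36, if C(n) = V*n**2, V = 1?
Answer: 900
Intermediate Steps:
C(n) = n**2 (C(n) = 1*n**2 = n**2)
(C(-2)*(-2) + 33)*36 = ((-2)**2*(-2) + 33)*36 = (4*(-2) + 33)*36 = (-8 + 33)*36 = 25*36 = 900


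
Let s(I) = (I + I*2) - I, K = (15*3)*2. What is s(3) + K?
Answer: 96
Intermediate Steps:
K = 90 (K = 45*2 = 90)
s(I) = 2*I (s(I) = (I + 2*I) - I = 3*I - I = 2*I)
s(3) + K = 2*3 + 90 = 6 + 90 = 96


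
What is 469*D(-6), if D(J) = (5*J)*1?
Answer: -14070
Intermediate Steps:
D(J) = 5*J
469*D(-6) = 469*(5*(-6)) = 469*(-30) = -14070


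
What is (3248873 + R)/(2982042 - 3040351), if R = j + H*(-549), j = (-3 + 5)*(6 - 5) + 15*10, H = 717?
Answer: -2855392/58309 ≈ -48.970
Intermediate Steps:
j = 152 (j = 2*1 + 150 = 2 + 150 = 152)
R = -393481 (R = 152 + 717*(-549) = 152 - 393633 = -393481)
(3248873 + R)/(2982042 - 3040351) = (3248873 - 393481)/(2982042 - 3040351) = 2855392/(-58309) = 2855392*(-1/58309) = -2855392/58309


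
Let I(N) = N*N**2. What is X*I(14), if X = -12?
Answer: -32928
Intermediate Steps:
I(N) = N**3
X*I(14) = -12*14**3 = -12*2744 = -32928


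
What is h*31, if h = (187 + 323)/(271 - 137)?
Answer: 7905/67 ≈ 117.99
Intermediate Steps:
h = 255/67 (h = 510/134 = 510*(1/134) = 255/67 ≈ 3.8060)
h*31 = (255/67)*31 = 7905/67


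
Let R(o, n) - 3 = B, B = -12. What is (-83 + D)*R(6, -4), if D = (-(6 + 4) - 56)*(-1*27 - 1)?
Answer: -15885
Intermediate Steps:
R(o, n) = -9 (R(o, n) = 3 - 12 = -9)
D = 1848 (D = (-1*10 - 56)*(-27 - 1) = (-10 - 56)*(-28) = -66*(-28) = 1848)
(-83 + D)*R(6, -4) = (-83 + 1848)*(-9) = 1765*(-9) = -15885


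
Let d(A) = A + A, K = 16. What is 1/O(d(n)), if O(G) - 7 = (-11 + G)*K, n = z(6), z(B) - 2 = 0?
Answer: -1/105 ≈ -0.0095238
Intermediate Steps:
z(B) = 2 (z(B) = 2 + 0 = 2)
n = 2
d(A) = 2*A
O(G) = -169 + 16*G (O(G) = 7 + (-11 + G)*16 = 7 + (-176 + 16*G) = -169 + 16*G)
1/O(d(n)) = 1/(-169 + 16*(2*2)) = 1/(-169 + 16*4) = 1/(-169 + 64) = 1/(-105) = -1/105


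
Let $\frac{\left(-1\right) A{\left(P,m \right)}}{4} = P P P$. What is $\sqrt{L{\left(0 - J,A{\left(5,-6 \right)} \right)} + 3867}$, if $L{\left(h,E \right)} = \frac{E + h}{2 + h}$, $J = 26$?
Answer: $\frac{\sqrt{140001}}{6} \approx 62.361$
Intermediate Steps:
$A{\left(P,m \right)} = - 4 P^{3}$ ($A{\left(P,m \right)} = - 4 P P P = - 4 P^{2} P = - 4 P^{3}$)
$L{\left(h,E \right)} = \frac{E + h}{2 + h}$
$\sqrt{L{\left(0 - J,A{\left(5,-6 \right)} \right)} + 3867} = \sqrt{\frac{- 4 \cdot 5^{3} + \left(0 - 26\right)}{2 + \left(0 - 26\right)} + 3867} = \sqrt{\frac{\left(-4\right) 125 + \left(0 - 26\right)}{2 + \left(0 - 26\right)} + 3867} = \sqrt{\frac{-500 - 26}{2 - 26} + 3867} = \sqrt{\frac{1}{-24} \left(-526\right) + 3867} = \sqrt{\left(- \frac{1}{24}\right) \left(-526\right) + 3867} = \sqrt{\frac{263}{12} + 3867} = \sqrt{\frac{46667}{12}} = \frac{\sqrt{140001}}{6}$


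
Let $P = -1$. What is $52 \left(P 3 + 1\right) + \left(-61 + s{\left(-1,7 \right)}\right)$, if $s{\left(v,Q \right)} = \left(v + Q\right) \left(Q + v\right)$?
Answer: $-129$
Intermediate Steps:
$s{\left(v,Q \right)} = \left(Q + v\right)^{2}$ ($s{\left(v,Q \right)} = \left(Q + v\right) \left(Q + v\right) = \left(Q + v\right)^{2}$)
$52 \left(P 3 + 1\right) + \left(-61 + s{\left(-1,7 \right)}\right) = 52 \left(\left(-1\right) 3 + 1\right) - \left(61 - \left(7 - 1\right)^{2}\right) = 52 \left(-3 + 1\right) - \left(61 - 6^{2}\right) = 52 \left(-2\right) + \left(-61 + 36\right) = -104 - 25 = -129$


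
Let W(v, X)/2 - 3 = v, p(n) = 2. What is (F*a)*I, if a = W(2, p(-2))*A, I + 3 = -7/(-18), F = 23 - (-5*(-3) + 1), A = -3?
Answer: 1645/3 ≈ 548.33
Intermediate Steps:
W(v, X) = 6 + 2*v
F = 7 (F = 23 - (15 + 1) = 23 - 1*16 = 23 - 16 = 7)
I = -47/18 (I = -3 - 7/(-18) = -3 - 7*(-1/18) = -3 + 7/18 = -47/18 ≈ -2.6111)
a = -30 (a = (6 + 2*2)*(-3) = (6 + 4)*(-3) = 10*(-3) = -30)
(F*a)*I = (7*(-30))*(-47/18) = -210*(-47/18) = 1645/3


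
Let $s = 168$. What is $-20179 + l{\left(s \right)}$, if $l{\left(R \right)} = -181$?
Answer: $-20360$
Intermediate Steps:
$-20179 + l{\left(s \right)} = -20179 - 181 = -20360$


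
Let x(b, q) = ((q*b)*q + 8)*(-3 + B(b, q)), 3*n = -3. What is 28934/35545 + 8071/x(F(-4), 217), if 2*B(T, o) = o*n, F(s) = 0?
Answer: -261074567/31706140 ≈ -8.2342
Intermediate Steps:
n = -1 (n = (1/3)*(-3) = -1)
B(T, o) = -o/2 (B(T, o) = (o*(-1))/2 = (-o)/2 = -o/2)
x(b, q) = (-3 - q/2)*(8 + b*q**2) (x(b, q) = ((q*b)*q + 8)*(-3 - q/2) = ((b*q)*q + 8)*(-3 - q/2) = (b*q**2 + 8)*(-3 - q/2) = (8 + b*q**2)*(-3 - q/2) = (-3 - q/2)*(8 + b*q**2))
28934/35545 + 8071/x(F(-4), 217) = 28934/35545 + 8071/(-24 - 4*217 - 3*0*217**2 - 1/2*0*217**3) = 28934*(1/35545) + 8071/(-24 - 868 - 3*0*47089 - 1/2*0*10218313) = 28934/35545 + 8071/(-24 - 868 + 0 + 0) = 28934/35545 + 8071/(-892) = 28934/35545 + 8071*(-1/892) = 28934/35545 - 8071/892 = -261074567/31706140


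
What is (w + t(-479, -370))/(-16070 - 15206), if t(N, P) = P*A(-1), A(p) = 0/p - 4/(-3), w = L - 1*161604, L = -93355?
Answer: 766357/93828 ≈ 8.1677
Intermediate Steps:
w = -254959 (w = -93355 - 1*161604 = -93355 - 161604 = -254959)
A(p) = 4/3 (A(p) = 0 - 4*(-1/3) = 0 + 4/3 = 4/3)
t(N, P) = 4*P/3 (t(N, P) = P*(4/3) = 4*P/3)
(w + t(-479, -370))/(-16070 - 15206) = (-254959 + (4/3)*(-370))/(-16070 - 15206) = (-254959 - 1480/3)/(-31276) = -766357/3*(-1/31276) = 766357/93828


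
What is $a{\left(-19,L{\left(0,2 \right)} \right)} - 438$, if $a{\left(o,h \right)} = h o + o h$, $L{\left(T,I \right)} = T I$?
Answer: $-438$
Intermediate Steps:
$L{\left(T,I \right)} = I T$
$a{\left(o,h \right)} = 2 h o$ ($a{\left(o,h \right)} = h o + h o = 2 h o$)
$a{\left(-19,L{\left(0,2 \right)} \right)} - 438 = 2 \cdot 2 \cdot 0 \left(-19\right) - 438 = 2 \cdot 0 \left(-19\right) - 438 = 0 - 438 = -438$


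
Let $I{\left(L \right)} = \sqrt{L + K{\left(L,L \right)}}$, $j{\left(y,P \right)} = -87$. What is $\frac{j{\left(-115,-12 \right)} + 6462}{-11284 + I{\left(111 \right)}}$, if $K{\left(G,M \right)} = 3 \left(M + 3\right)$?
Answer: $- \frac{71935500}{127328203} - \frac{6375 \sqrt{453}}{127328203} \approx -0.56603$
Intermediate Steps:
$K{\left(G,M \right)} = 9 + 3 M$ ($K{\left(G,M \right)} = 3 \left(3 + M\right) = 9 + 3 M$)
$I{\left(L \right)} = \sqrt{9 + 4 L}$ ($I{\left(L \right)} = \sqrt{L + \left(9 + 3 L\right)} = \sqrt{9 + 4 L}$)
$\frac{j{\left(-115,-12 \right)} + 6462}{-11284 + I{\left(111 \right)}} = \frac{-87 + 6462}{-11284 + \sqrt{9 + 4 \cdot 111}} = \frac{6375}{-11284 + \sqrt{9 + 444}} = \frac{6375}{-11284 + \sqrt{453}}$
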